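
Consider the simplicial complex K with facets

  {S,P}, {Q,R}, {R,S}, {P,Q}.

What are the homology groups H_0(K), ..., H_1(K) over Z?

Take the total order P < Q < R < S on the vertex set. Then K (dimension 1) consists of the simplices:

  0-simplices (4): P, Q, R, S
  1-simplices (4): PQ, PS, QR, RS

so the chain groups are C_0 ≅ Z^4, C_1 ≅ Z^4.

The boundary map ∂_1: C_1 → C_0 maps an edge to its endpoints' difference, ∂[p,q] = q − p.
The resulting 4×4 matrix has rank 3, and its Smith normal form has invariant factors (1,1,1).

Now H_k = ker ∂_k / im ∂_{k+1}, so:

  H_0: rank C_0 − rank ∂_1 = 4 − 3 = 1, and the invariant factors of ∂_1 are all 1, so H_0 = Z.
  H_1: rank ker ∂_1 − rank ∂_2 = (4 − 3) − 0 = 1, and there is no ∂_2, so H_1 = Z.

H_0 = Z,  H_1 = Z.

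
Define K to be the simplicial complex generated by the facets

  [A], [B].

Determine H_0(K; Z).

Take the total order A < B on the vertex set. Then K (dimension 0) consists of the simplices:

  0-simplices (2): A, B

so the chain groups are C_0 ≅ Z^2.

Now H_k = ker ∂_k / im ∂_{k+1}, so:

  H_0: rank C_0 − rank ∂_1 = 2 − 0 = 2, and there is no ∂_1, so H_0 = Z^2.

(K is a triangulation of a set of 2 points.)

H_0 = Z^2.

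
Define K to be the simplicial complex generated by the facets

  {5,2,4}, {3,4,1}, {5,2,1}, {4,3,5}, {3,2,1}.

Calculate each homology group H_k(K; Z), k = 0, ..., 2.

H_0 ≅ Z,  H_1 ≅ Z,  H_2 = 0.

Order the vertices as 1 < 2 < 3 < 4 < 5. Listing each simplex with vertices in this order, K has dimension 2 with simplices:

  0-simplices (5): [1], [2], [3], [4], [5]
  1-simplices (10): [1,2], [1,3], [1,4], [1,5], [2,3], [2,4], [2,5], [3,4], [3,5], [4,5]
  2-simplices (5): [1,2,3], [1,2,5], [1,3,4], [2,4,5], [3,4,5]

giving chain groups C_0 ≅ Z^5, C_1 ≅ Z^10, C_2 ≅ Z^5.

∂_1: C_1 → C_0 is given by ∂[p,q] = [q] − [p]. For instance
  ∂[3,5] = [5] − [3].
The resulting 5×10 matrix has rank 4, and its Smith normal form has invariant factors (1,1,1,1).

Boundary ∂_2: C_2 → C_1 acts by ∂[p,q,r] = [q,r] − [p,r] + [p,q]. For instance
  ∂[2,4,5] = [4,5] − [2,5] + [2,4],
  ∂[1,2,3] = [2,3] − [1,3] + [1,2].
As a 10×5 matrix over Z this has rank 5, with invariant factors (1,1,1,1,1).

Now H_k = ker ∂_k / im ∂_{k+1}, so:

  H_0: rank C_0 − rank ∂_1 = 5 − 4 = 1, and the invariant factors of ∂_1 are all 1, so H_0 ≅ Z.
  H_1: rank ker ∂_1 − rank ∂_2 = (10 − 4) − 5 = 1, and the invariant factors of ∂_2 are all 1, so H_1 ≅ Z.
  H_2: rank ker ∂_2 − rank ∂_3 = (5 − 5) − 0 = 0, and there is no ∂_3, so H_2 ≅ 0.

As a check, the Euler characteristic is 5 − 10 + 5 = 0, which agrees with 1 − 1 + 0 = 0.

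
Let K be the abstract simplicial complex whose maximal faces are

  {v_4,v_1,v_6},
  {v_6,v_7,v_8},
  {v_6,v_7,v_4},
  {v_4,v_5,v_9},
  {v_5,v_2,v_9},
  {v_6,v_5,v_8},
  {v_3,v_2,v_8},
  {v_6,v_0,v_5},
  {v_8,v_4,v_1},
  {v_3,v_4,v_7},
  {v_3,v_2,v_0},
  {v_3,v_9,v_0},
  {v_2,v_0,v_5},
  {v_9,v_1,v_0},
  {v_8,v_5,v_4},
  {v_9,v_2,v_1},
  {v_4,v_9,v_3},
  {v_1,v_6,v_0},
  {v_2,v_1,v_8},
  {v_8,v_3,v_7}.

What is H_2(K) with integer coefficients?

K has 10 vertices, 30 edges, 20 triangles.
rank ∂_2 = 20, rank ∂_3 = 0 ⇒ b_2 = 20 − 20 − 0 = 0. So H_2 ≅ 0.

H_2 ≅ 0.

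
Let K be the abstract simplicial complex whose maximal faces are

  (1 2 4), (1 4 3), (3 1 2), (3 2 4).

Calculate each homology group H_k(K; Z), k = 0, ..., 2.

Fix the vertex order 1 < 2 < 3 < 4 and write every simplex with vertices in increasing order. Then dim K = 2 and the simplices of K are:

  0-simplices (4): [1], [2], [3], [4]
  1-simplices (6): [1,2], [1,3], [1,4], [2,3], [2,4], [3,4]
  2-simplices (4): [1,2,3], [1,2,4], [1,3,4], [2,3,4]

Hence C_0 ≅ Z^4, C_1 ≅ Z^6, C_2 ≅ Z^4.

The boundary map ∂_1: C_1 → C_0 is given by ∂[p,q] = [q] − [p]. For instance
  ∂[1,2] = [2] − [1].
As a 4×6 matrix over Z this has rank 3, with invariant factors (1,1,1).

Boundary ∂_2: C_2 → C_1 sends each 2-simplex [p,q,r] to [q,r] − [p,r] + [p,q]. For instance
  ∂[1,3,4] = [3,4] − [1,4] + [1,3],
  ∂[1,2,3] = [2,3] − [1,3] + [1,2].
This gives a 6×4 integer matrix of rank 3; reducing to Smith normal form yields diagonal entries (1,1,1).

From H_k ≅ ker(∂_k) / im(∂_{k+1}) we obtain:

  H_0: rank C_0 − rank ∂_1 = 4 − 3 = 1, and the invariant factors of ∂_1 are all 1, so H_0 = Z.
  H_1: rank ker ∂_1 − rank ∂_2 = (6 − 3) − 3 = 0, and the invariant factors of ∂_2 are all 1, so H_1 = 0.
  H_2: rank ker ∂_2 − rank ∂_3 = (4 − 3) − 0 = 1, and there is no ∂_3, so H_2 = Z.

As a check, the Euler characteristic is 4 − 6 + 4 = 2, which agrees with 1 − 0 + 1 = 2.

H_0 ≅ Z,  H_1 = 0,  H_2 ≅ Z.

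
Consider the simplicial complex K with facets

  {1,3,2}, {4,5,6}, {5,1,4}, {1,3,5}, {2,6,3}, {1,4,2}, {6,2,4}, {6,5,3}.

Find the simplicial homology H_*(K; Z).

H_0 = Z,  H_1 = 0,  H_2 = Z.

Order the vertices as 1 < 2 < 3 < 4 < 5 < 6. Listing each simplex with vertices in this order, K has dimension 2 with simplices:

  0-simplices (6): [1], [2], [3], [4], [5], [6]
  1-simplices (12): [1,2], [1,3], [1,4], [1,5], [2,3], [2,4], [2,6], [3,5], [3,6], [4,5], [4,6], [5,6]
  2-simplices (8): [1,2,3], [1,2,4], [1,3,5], [1,4,5], [2,3,6], [2,4,6], [3,5,6], [4,5,6]

Hence C_0 ≅ Z^6, C_1 ≅ Z^12, C_2 ≅ Z^8.

∂_1: C_1 → C_0 maps an edge to its endpoints' difference, ∂[p,q] = q − p.
This gives a 6×12 integer matrix of rank 5; reducing to Smith normal form yields diagonal entries (1,1,1,1,1).

∂_2: C_2 → C_1 sends each 2-simplex [p,q,r] to [q,r] − [p,r] + [p,q]. For instance
  ∂[3,5,6] = [5,6] − [3,6] + [3,5],
  ∂[2,3,6] = [3,6] − [2,6] + [2,3].
The 12×8 boundary matrix has rank 7 and Smith normal form diag(1,1,1,1,1,1,1).

Computing H_k = (kernel of ∂_k) / (image of ∂_{k+1}):

  H_0: rank C_0 − rank ∂_1 = 6 − 5 = 1, and the invariant factors of ∂_1 are all 1, so H_0 ≅ Z.
  H_1: rank ker ∂_1 − rank ∂_2 = (12 − 5) − 7 = 0, and the invariant factors of ∂_2 are all 1, so H_1 ≅ 0.
  H_2: rank ker ∂_2 − rank ∂_3 = (8 − 7) − 0 = 1, and there is no ∂_3, so H_2 ≅ Z.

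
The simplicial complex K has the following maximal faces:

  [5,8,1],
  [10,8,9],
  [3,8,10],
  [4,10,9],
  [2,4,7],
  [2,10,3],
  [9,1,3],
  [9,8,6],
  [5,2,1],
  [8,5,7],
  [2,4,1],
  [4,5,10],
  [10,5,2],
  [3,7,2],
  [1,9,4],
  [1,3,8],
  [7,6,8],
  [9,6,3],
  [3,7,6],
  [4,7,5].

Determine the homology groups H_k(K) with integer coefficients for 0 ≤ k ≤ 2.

Order the vertices as 1 < 2 < 3 < 4 < 5 < 6 < 7 < 8 < 9 < 10. Listing each simplex with vertices in this order, K has dimension 2 with simplices:

  0-simplices (10): [1], [2], [3], [4], [5], [6], [7], [8], [9], [10]
  1-simplices (30): (30 of them)
  2-simplices (20): (20 of them)

giving chain groups C_0 ≅ Z^10, C_1 ≅ Z^30, C_2 ≅ Z^20.

The boundary map ∂_1: C_1 → C_0 sends each edge [p,q] (with p < q) to q − p. For instance
  ∂[6,9] = [9] − [6].
The resulting 10×30 matrix has rank 9, and its Smith normal form has invariant factors (1,1,1,1,1,1,1,1,1).

∂_2: C_2 → C_1 sends each 2-simplex [p,q,r] to [q,r] − [p,r] + [p,q]. For instance
  ∂[4,5,7] = [5,7] − [4,7] + [4,5],
  ∂[1,3,9] = [3,9] − [1,9] + [1,3].
This gives a 30×20 integer matrix of rank 20; reducing to Smith normal form yields diagonal entries (1,1,1,1,1,1,1,1,1,1,1,1,1,1,1,1,1,1,1,2).

Reading off H_k = ker ∂_k / im ∂_{k+1}:

  H_0: rank C_0 − rank ∂_1 = 10 − 9 = 1, and the invariant factors of ∂_1 are all 1, so H_0 = Z.
  H_1: rank ker ∂_1 − rank ∂_2 = (30 − 9) − 20 = 1, and ∂_2 has invariant factor 2 > 1, so H_1 = Z ⊕ Z/2.
  H_2: rank ker ∂_2 − rank ∂_3 = (20 − 20) − 0 = 0, and there is no ∂_3, so H_2 = 0.

H_0 ≅ Z,  H_1 ≅ Z ⊕ Z/2,  H_2 = 0.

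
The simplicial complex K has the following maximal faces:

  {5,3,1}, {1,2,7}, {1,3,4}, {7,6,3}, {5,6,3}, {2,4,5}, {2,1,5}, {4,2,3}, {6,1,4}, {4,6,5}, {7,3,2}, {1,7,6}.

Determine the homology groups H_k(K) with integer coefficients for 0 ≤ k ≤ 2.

Take the total order 1 < 2 < 3 < 4 < 5 < 6 < 7 on the vertex set. Then K (dimension 2) consists of the simplices:

  0-simplices (7): [1], [2], [3], [4], [5], [6], [7]
  1-simplices (18): [1,2], [1,3], [1,4], [1,5], [1,6], [1,7], [2,3], [2,4], [2,5], [2,7], [3,4], [3,5], [3,6], [3,7], [4,5], [4,6], [5,6], [6,7]
  2-simplices (12): [1,2,5], [1,2,7], [1,3,4], [1,3,5], [1,4,6], [1,6,7], [2,3,4], [2,3,7], [2,4,5], [3,5,6], [3,6,7], [4,5,6]

Hence C_0 ≅ Z^7, C_1 ≅ Z^18, C_2 ≅ Z^12.

Boundary ∂_1: C_1 → C_0 is given by ∂[p,q] = [q] − [p]. For instance
  ∂[2,5] = [5] − [2].
As a 7×18 matrix over Z this has rank 6, with invariant factors (1,1,1,1,1,1).

The boundary map ∂_2: C_2 → C_1 acts by ∂[p,q,r] = [q,r] − [p,r] + [p,q]. For instance
  ∂[3,5,6] = [5,6] − [3,6] + [3,5],
  ∂[1,2,7] = [2,7] − [1,7] + [1,2].
This gives a 18×12 integer matrix of rank 12; reducing to Smith normal form yields diagonal entries (1,1,1,1,1,1,1,1,1,1,1,2).

From H_k ≅ ker(∂_k) / im(∂_{k+1}) we obtain:

  H_0: rank C_0 − rank ∂_1 = 7 − 6 = 1, and the invariant factors of ∂_1 are all 1, so H_0 = Z.
  H_1: rank ker ∂_1 − rank ∂_2 = (18 − 6) − 12 = 0, and ∂_2 has invariant factor 2 > 1, so H_1 = Z_2.
  H_2: rank ker ∂_2 − rank ∂_3 = (12 − 12) − 0 = 0, and there is no ∂_3, so H_2 = 0.

As a check, the Euler characteristic is 7 − 18 + 12 = 1, which agrees with 1 − 0 + 0 = 1.
(K is a triangulation of the real projective plane RP^2.)

H_0 ≅ Z,  H_1 ≅ Z_2,  H_2 = 0.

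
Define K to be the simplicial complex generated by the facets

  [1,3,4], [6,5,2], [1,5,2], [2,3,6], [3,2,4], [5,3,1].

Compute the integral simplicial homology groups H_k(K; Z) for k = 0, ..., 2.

H_0 ≅ Z,  H_1 ≅ Z,  H_2 = 0.

We work with the vertex ordering 1 < 2 < 3 < 4 < 5 < 6. The simplices of K, each written with vertices in increasing order, are:

  0-simplices (6): [1], [2], [3], [4], [5], [6]
  1-simplices (12): [1,2], [1,3], [1,4], [1,5], [2,3], [2,4], [2,5], [2,6], [3,4], [3,5], [3,6], [5,6]
  2-simplices (6): [1,2,5], [1,3,4], [1,3,5], [2,3,4], [2,3,6], [2,5,6]

so the chain groups are C_0 ≅ Z^6, C_1 ≅ Z^12, C_2 ≅ Z^6.

The boundary map ∂_1: C_1 → C_0 maps an edge to its endpoints' difference, ∂[p,q] = q − p.
The 6×12 boundary matrix has rank 5 and Smith normal form diag(1,1,1,1,1).

The boundary map ∂_2: C_2 → C_1 sends each 2-simplex [p,q,r] to [q,r] − [p,r] + [p,q]. For instance
  ∂[2,5,6] = [5,6] − [2,6] + [2,5],
  ∂[2,3,4] = [3,4] − [2,4] + [2,3].
As a 12×6 matrix over Z this has rank 6, with invariant factors (1,1,1,1,1,1).

Now H_k = ker ∂_k / im ∂_{k+1}, so:

  H_0: rank C_0 − rank ∂_1 = 6 − 5 = 1, and the invariant factors of ∂_1 are all 1, so H_0 ≅ Z.
  H_1: rank ker ∂_1 − rank ∂_2 = (12 − 5) − 6 = 1, and the invariant factors of ∂_2 are all 1, so H_1 ≅ Z.
  H_2: rank ker ∂_2 − rank ∂_3 = (6 − 6) − 0 = 0, and there is no ∂_3, so H_2 ≅ 0.

As a check, the Euler characteristic is 6 − 12 + 6 = 0, which agrees with 1 − 1 + 0 = 0.
(K is a triangulation of the cylinder S^1 x I.)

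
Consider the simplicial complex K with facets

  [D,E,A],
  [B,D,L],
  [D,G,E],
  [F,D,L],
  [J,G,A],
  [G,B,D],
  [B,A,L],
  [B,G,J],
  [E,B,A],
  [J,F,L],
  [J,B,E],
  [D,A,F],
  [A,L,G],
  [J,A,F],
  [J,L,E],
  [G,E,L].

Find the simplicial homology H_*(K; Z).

H_0 ≅ Z,  H_1 ≅ Z^2,  H_2 ≅ Z.

Take the total order A < B < D < E < F < G < J < L on the vertex set. Then K (dimension 2) consists of the simplices:

  0-simplices (8): A, B, D, E, F, G, J, L
  1-simplices (24): AB, AD, AE, AF, AG, AJ, AL, BD, BE, BG, BJ, BL, DE, DF, DG, DL, EG, EJ, EL, FJ, FL, GJ, GL, JL
  2-simplices (16): ABE, ABL, ADE, ADF, AFJ, AGJ, AGL, BDG, BDL, BEJ, BGJ, DEG, DFL, EGL, EJL, FJL

so the chain groups are C_0 ≅ Z^8, C_1 ≅ Z^24, C_2 ≅ Z^16.

∂_1: C_1 → C_0 is given by ∂[p,q] = [q] − [p].
The 8×24 boundary matrix has rank 7 and Smith normal form diag(1,1,1,1,1,1,1).

∂_2: C_2 → C_1 sends each 2-simplex [p,q,r] to [q,r] − [p,r] + [p,q]. For instance
  ∂AGL = GL − AL + AG,
  ∂DEG = EG − DG + DE.
This gives a 24×16 integer matrix of rank 15; reducing to Smith normal form yields diagonal entries (1,1,1,1,1,1,1,1,1,1,1,1,1,1,1).

Now H_k = ker ∂_k / im ∂_{k+1}, so:

  H_0: rank C_0 − rank ∂_1 = 8 − 7 = 1, and the invariant factors of ∂_1 are all 1, so H_0 ≅ Z.
  H_1: rank ker ∂_1 − rank ∂_2 = (24 − 7) − 15 = 2, and the invariant factors of ∂_2 are all 1, so H_1 ≅ Z^2.
  H_2: rank ker ∂_2 − rank ∂_3 = (16 − 15) − 0 = 1, and there is no ∂_3, so H_2 ≅ Z.

As a check, the Euler characteristic is 8 − 24 + 16 = 0, which agrees with 1 − 2 + 1 = 0.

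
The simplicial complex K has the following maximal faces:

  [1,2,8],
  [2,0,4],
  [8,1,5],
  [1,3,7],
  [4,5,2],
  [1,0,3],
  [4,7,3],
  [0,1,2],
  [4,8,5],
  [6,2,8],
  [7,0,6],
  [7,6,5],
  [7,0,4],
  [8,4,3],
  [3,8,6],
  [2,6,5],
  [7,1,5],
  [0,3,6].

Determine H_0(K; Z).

H_0 = Z.

Take the total order 0 < 1 < 2 < 3 < 4 < 5 < 6 < 7 < 8 on the vertex set. Then K (dimension 2) consists of the simplices:

  0-simplices (9): [0], [1], [2], [3], [4], [5], [6], [7], [8]
  1-simplices (27): (27 of them)
  2-simplices (18): [0,1,2], [0,1,3], [0,2,4], [0,3,6], [0,4,7], [0,6,7], [1,2,8], [1,3,7], [1,5,7], [1,5,8], [2,4,5], [2,5,6], [2,6,8], [3,4,7], [3,4,8], [3,6,8], [4,5,8], [5,6,7]

giving chain groups C_0 ≅ Z^9, C_1 ≅ Z^27, C_2 ≅ Z^18.

The boundary map ∂_1: C_1 → C_0 is given by ∂[p,q] = [q] − [p]. For instance
  ∂[5,6] = [6] − [5].
The 9×27 boundary matrix has rank 8 and Smith normal form diag(1,1,1,1,1,1,1,1).

∂_2: C_2 → C_1 maps a triangle to the signed sum of its edges. For instance
  ∂[0,1,3] = [1,3] − [0,3] + [0,1],
  ∂[1,5,7] = [5,7] − [1,7] + [1,5].
This gives a 27×18 integer matrix of rank 18; reducing to Smith normal form yields diagonal entries (1,1,1,1,1,1,1,1,1,1,1,1,1,1,1,1,1,2).

From H_k ≅ ker(∂_k) / im(∂_{k+1}) we obtain:

  H_0: rank C_0 − rank ∂_1 = 9 − 8 = 1, and the invariant factors of ∂_1 are all 1, so H_0 = Z.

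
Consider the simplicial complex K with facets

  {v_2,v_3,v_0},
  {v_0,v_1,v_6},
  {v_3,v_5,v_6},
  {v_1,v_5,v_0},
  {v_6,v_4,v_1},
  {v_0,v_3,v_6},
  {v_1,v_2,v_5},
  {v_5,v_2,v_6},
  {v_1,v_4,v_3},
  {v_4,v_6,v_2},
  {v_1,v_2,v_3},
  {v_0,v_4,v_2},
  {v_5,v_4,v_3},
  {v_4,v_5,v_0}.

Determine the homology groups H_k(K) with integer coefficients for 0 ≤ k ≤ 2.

Take the total order v_0 < v_1 < v_2 < v_3 < v_4 < v_5 < v_6 on the vertex set. Then K (dimension 2) consists of the simplices:

  0-simplices (7): [v_0], [v_1], [v_2], [v_3], [v_4], [v_5], [v_6]
  1-simplices (21): (21 of them)
  2-simplices (14): (14 of them)

Hence C_0 ≅ Z^7, C_1 ≅ Z^21, C_2 ≅ Z^14.

Boundary ∂_1: C_1 → C_0 maps an edge to its endpoints' difference, ∂[p,q] = q − p.
This gives a 7×21 integer matrix of rank 6; reducing to Smith normal form yields diagonal entries (1,1,1,1,1,1).

∂_2: C_2 → C_1 sends each 2-simplex [p,q,r] to [q,r] − [p,r] + [p,q]. For instance
  ∂[v_3,v_5,v_6] = [v_5,v_6] − [v_3,v_6] + [v_3,v_5],
  ∂[v_0,v_2,v_4] = [v_2,v_4] − [v_0,v_4] + [v_0,v_2].
As a 21×14 matrix over Z this has rank 13, with invariant factors (1,1,1,1,1,1,1,1,1,1,1,1,1).

From H_k ≅ ker(∂_k) / im(∂_{k+1}) we obtain:

  H_0: rank C_0 − rank ∂_1 = 7 − 6 = 1, and the invariant factors of ∂_1 are all 1, so H_0 ≅ Z.
  H_1: rank ker ∂_1 − rank ∂_2 = (21 − 6) − 13 = 2, and the invariant factors of ∂_2 are all 1, so H_1 ≅ Z^2.
  H_2: rank ker ∂_2 − rank ∂_3 = (14 − 13) − 0 = 1, and there is no ∂_3, so H_2 ≅ Z.

As a check, the Euler characteristic is 7 − 21 + 14 = 0, which agrees with 1 − 2 + 1 = 0.

H_0 ≅ Z,  H_1 ≅ Z^2,  H_2 ≅ Z.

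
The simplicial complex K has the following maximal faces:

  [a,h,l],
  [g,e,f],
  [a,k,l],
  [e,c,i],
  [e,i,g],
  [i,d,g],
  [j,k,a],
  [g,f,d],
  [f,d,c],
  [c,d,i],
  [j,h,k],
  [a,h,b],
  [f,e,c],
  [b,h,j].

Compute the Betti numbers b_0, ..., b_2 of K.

b_0 = 2, b_1 = 1, b_2 = 1.

Take the total order a < b < c < d < e < f < g < h < i < j < k < l on the vertex set. Then K (dimension 2) consists of the simplices:

  0-simplices (12): a, b, c, d, e, f, g, h, i, j, k, l
  1-simplices (24): ab, ah, aj, ak, al, bh, bj, cd, ce, cf, ci, df, dg, di, ef, eg, ei, fg, gi, hj, hk, hl, jk, kl
  2-simplices (14): abh, ahl, ajk, akl, bhj, cdf, cdi, cef, cei, dfg, dgi, efg, egi, hjk

Hence C_0 ≅ Z^12, C_1 ≅ Z^24, C_2 ≅ Z^14.

The boundary map ∂_1: C_1 → C_0 maps an edge to its endpoints' difference, ∂[p,q] = q − p. For instance
  ∂hk = k − h.
This gives a 12×24 integer matrix of rank 10; reducing to Smith normal form yields diagonal entries (1,1,1,1,1,1,1,1,1,1).

∂_2: C_2 → C_1 acts by ∂[p,q,r] = [q,r] − [p,r] + [p,q]. For instance
  ∂efg = fg − eg + ef,
  ∂dgi = gi − di + dg.
The resulting 24×14 matrix has rank 13, and its Smith normal form has invariant factors (1,1,1,1,1,1,1,1,1,1,1,1,1).

From H_k ≅ ker(∂_k) / im(∂_{k+1}) we obtain:

  H_0: rank C_0 − rank ∂_1 = 12 − 10 = 2, and the invariant factors of ∂_1 are all 1, so H_0 ≅ Z^2.
  H_1: rank ker ∂_1 − rank ∂_2 = (24 − 10) − 13 = 1, and the invariant factors of ∂_2 are all 1, so H_1 ≅ Z.
  H_2: rank ker ∂_2 − rank ∂_3 = (14 − 13) − 0 = 1, and there is no ∂_3, so H_2 ≅ Z.

As a check, the Euler characteristic is 12 − 24 + 14 = 2, which agrees with 2 − 1 + 1 = 2.

Hence the Betti numbers are b_0 = 2, b_1 = 1, b_2 = 1.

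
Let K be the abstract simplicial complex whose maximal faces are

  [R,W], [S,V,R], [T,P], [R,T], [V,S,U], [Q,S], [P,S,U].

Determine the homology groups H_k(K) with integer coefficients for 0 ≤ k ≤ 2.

H_0 = Z,  H_1 = Z,  H_2 = 0.

K has 8 vertices, 11 edges, 3 triangles.
rank ∂_0 = 0, rank ∂_1 = 7 ⇒ b_0 = 8 − 0 − 7 = 1; all invariant factors of ∂_1 are 1 so no torsion. So H_0 ≅ Z.
rank ∂_1 = 7, rank ∂_2 = 3 ⇒ b_1 = 11 − 7 − 3 = 1; all invariant factors of ∂_2 are 1 so no torsion. So H_1 ≅ Z.
rank ∂_2 = 3, rank ∂_3 = 0 ⇒ b_2 = 3 − 3 − 0 = 0. So H_2 ≅ 0.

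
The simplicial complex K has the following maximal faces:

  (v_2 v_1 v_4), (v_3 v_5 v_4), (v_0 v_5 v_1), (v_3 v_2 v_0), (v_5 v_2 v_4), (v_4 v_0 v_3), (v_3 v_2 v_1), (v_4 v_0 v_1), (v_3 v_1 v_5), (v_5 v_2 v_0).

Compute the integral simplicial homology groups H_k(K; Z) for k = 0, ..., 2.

H_0 ≅ Z,  H_1 ≅ Z/2,  H_2 = 0.

Order the vertices as v_0 < v_1 < v_2 < v_3 < v_4 < v_5. Listing each simplex with vertices in this order, K has dimension 2 with simplices:

  0-simplices (6): [v_0], [v_1], [v_2], [v_3], [v_4], [v_5]
  1-simplices (15): (15 of them)
  2-simplices (10): [v_0,v_1,v_4], [v_0,v_1,v_5], [v_0,v_2,v_3], [v_0,v_2,v_5], [v_0,v_3,v_4], [v_1,v_2,v_3], [v_1,v_2,v_4], [v_1,v_3,v_5], [v_2,v_4,v_5], [v_3,v_4,v_5]

giving chain groups C_0 ≅ Z^6, C_1 ≅ Z^15, C_2 ≅ Z^10.

The boundary map ∂_1: C_1 → C_0 maps an edge to its endpoints' difference, ∂[p,q] = q − p.
The 6×15 boundary matrix has rank 5 and Smith normal form diag(1,1,1,1,1).

Boundary ∂_2: C_2 → C_1 maps a triangle to the signed sum of its edges. For instance
  ∂[v_1,v_2,v_4] = [v_2,v_4] − [v_1,v_4] + [v_1,v_2],
  ∂[v_1,v_3,v_5] = [v_3,v_5] − [v_1,v_5] + [v_1,v_3].
As a 15×10 matrix over Z this has rank 10, with invariant factors (1,1,1,1,1,1,1,1,1,2).

Computing H_k = (kernel of ∂_k) / (image of ∂_{k+1}):

  H_0: rank C_0 − rank ∂_1 = 6 − 5 = 1, and the invariant factors of ∂_1 are all 1, so H_0 = Z.
  H_1: rank ker ∂_1 − rank ∂_2 = (15 − 5) − 10 = 0, and ∂_2 has invariant factor 2 > 1, so H_1 = Z/2.
  H_2: rank ker ∂_2 − rank ∂_3 = (10 − 10) − 0 = 0, and there is no ∂_3, so H_2 = 0.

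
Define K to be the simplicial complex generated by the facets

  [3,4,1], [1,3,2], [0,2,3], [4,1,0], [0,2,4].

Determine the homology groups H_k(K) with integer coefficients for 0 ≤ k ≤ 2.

H_0 = Z,  H_1 = Z,  H_2 = 0.

Fix the vertex order 0 < 1 < 2 < 3 < 4 and write every simplex with vertices in increasing order. Then dim K = 2 and the simplices of K are:

  0-simplices (5): [0], [1], [2], [3], [4]
  1-simplices (10): [0,1], [0,2], [0,3], [0,4], [1,2], [1,3], [1,4], [2,3], [2,4], [3,4]
  2-simplices (5): [0,1,4], [0,2,3], [0,2,4], [1,2,3], [1,3,4]

so the chain groups are C_0 ≅ Z^5, C_1 ≅ Z^10, C_2 ≅ Z^5.

∂_1: C_1 → C_0 sends each edge [p,q] (with p < q) to q − p.
This gives a 5×10 integer matrix of rank 4; reducing to Smith normal form yields diagonal entries (1,1,1,1).

∂_2: C_2 → C_1 sends each 2-simplex [p,q,r] to [q,r] − [p,r] + [p,q]. For instance
  ∂[0,2,4] = [2,4] − [0,4] + [0,2],
  ∂[1,3,4] = [3,4] − [1,4] + [1,3].
The resulting 10×5 matrix has rank 5, and its Smith normal form has invariant factors (1,1,1,1,1).

Computing H_k = (kernel of ∂_k) / (image of ∂_{k+1}):

  H_0: rank C_0 − rank ∂_1 = 5 − 4 = 1, and the invariant factors of ∂_1 are all 1, so H_0 = Z.
  H_1: rank ker ∂_1 − rank ∂_2 = (10 − 4) − 5 = 1, and the invariant factors of ∂_2 are all 1, so H_1 = Z.
  H_2: rank ker ∂_2 − rank ∂_3 = (5 − 5) − 0 = 0, and there is no ∂_3, so H_2 = 0.

As a check, the Euler characteristic is 5 − 10 + 5 = 0, which agrees with 1 − 1 + 0 = 0.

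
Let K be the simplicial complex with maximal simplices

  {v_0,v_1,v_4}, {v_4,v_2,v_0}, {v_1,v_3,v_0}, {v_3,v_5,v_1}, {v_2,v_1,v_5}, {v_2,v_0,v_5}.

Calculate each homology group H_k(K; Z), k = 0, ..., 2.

H_0 ≅ Z,  H_1 ≅ Z,  H_2 = 0.

Take the total order v_0 < v_1 < v_2 < v_3 < v_4 < v_5 on the vertex set. Then K (dimension 2) consists of the simplices:

  0-simplices (6): [v_0], [v_1], [v_2], [v_3], [v_4], [v_5]
  1-simplices (12): [v_0,v_1], [v_0,v_2], [v_0,v_3], [v_0,v_4], [v_0,v_5], [v_1,v_2], [v_1,v_3], [v_1,v_4], [v_1,v_5], [v_2,v_4], [v_2,v_5], [v_3,v_5]
  2-simplices (6): [v_0,v_1,v_3], [v_0,v_1,v_4], [v_0,v_2,v_4], [v_0,v_2,v_5], [v_1,v_2,v_5], [v_1,v_3,v_5]

Hence C_0 ≅ Z^6, C_1 ≅ Z^12, C_2 ≅ Z^6.

Boundary ∂_1: C_1 → C_0 sends each edge [p,q] (with p < q) to q − p.
The 6×12 boundary matrix has rank 5 and Smith normal form diag(1,1,1,1,1).

Boundary ∂_2: C_2 → C_1 sends each 2-simplex [p,q,r] to [q,r] − [p,r] + [p,q]. For instance
  ∂[v_0,v_2,v_5] = [v_2,v_5] − [v_0,v_5] + [v_0,v_2],
  ∂[v_1,v_2,v_5] = [v_2,v_5] − [v_1,v_5] + [v_1,v_2].
The resulting 12×6 matrix has rank 6, and its Smith normal form has invariant factors (1,1,1,1,1,1).

Now H_k = ker ∂_k / im ∂_{k+1}, so:

  H_0: rank C_0 − rank ∂_1 = 6 − 5 = 1, and the invariant factors of ∂_1 are all 1, so H_0 = Z.
  H_1: rank ker ∂_1 − rank ∂_2 = (12 − 5) − 6 = 1, and the invariant factors of ∂_2 are all 1, so H_1 = Z.
  H_2: rank ker ∂_2 − rank ∂_3 = (6 − 6) − 0 = 0, and there is no ∂_3, so H_2 = 0.

As a check, the Euler characteristic is 6 − 12 + 6 = 0, which agrees with 1 − 1 + 0 = 0.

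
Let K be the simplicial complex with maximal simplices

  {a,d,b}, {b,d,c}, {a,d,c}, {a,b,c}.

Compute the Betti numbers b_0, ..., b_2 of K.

b_0 = 1, b_1 = 0, b_2 = 1.

We work with the vertex ordering a < b < c < d. The simplices of K, each written with vertices in increasing order, are:

  0-simplices (4): a, b, c, d
  1-simplices (6): ab, ac, ad, bc, bd, cd
  2-simplices (4): abc, abd, acd, bcd

Hence C_0 ≅ Z^4, C_1 ≅ Z^6, C_2 ≅ Z^4.

∂_1: C_1 → C_0 is given by ∂[p,q] = [q] − [p]. For instance
  ∂ac = c − a.
This gives a 4×6 integer matrix of rank 3; reducing to Smith normal form yields diagonal entries (1,1,1).

The boundary map ∂_2: C_2 → C_1 maps a triangle to the signed sum of its edges. For instance
  ∂abc = bc − ac + ab,
  ∂bcd = cd − bd + bc.
The 6×4 boundary matrix has rank 3 and Smith normal form diag(1,1,1).

Now H_k = ker ∂_k / im ∂_{k+1}, so:

  H_0: rank C_0 − rank ∂_1 = 4 − 3 = 1, and the invariant factors of ∂_1 are all 1, so H_0 ≅ Z.
  H_1: rank ker ∂_1 − rank ∂_2 = (6 − 3) − 3 = 0, and the invariant factors of ∂_2 are all 1, so H_1 ≅ 0.
  H_2: rank ker ∂_2 − rank ∂_3 = (4 − 3) − 0 = 1, and there is no ∂_3, so H_2 ≅ Z.

(K is a triangulation of the 2-sphere S^2.)

Hence the Betti numbers are b_0 = 1, b_1 = 0, b_2 = 1.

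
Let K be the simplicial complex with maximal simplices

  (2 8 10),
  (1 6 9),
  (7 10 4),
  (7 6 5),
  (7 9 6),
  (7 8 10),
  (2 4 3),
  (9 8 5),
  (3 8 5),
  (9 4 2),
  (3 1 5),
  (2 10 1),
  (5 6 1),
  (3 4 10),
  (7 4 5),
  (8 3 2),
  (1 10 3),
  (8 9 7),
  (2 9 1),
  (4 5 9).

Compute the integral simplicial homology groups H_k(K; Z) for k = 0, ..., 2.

H_0 = Z,  H_1 = Z ⊕ Z/2,  H_2 = 0.

We work with the vertex ordering 1 < 2 < 3 < 4 < 5 < 6 < 7 < 8 < 9 < 10. The simplices of K, each written with vertices in increasing order, are:

  0-simplices (10): [1], [2], [3], [4], [5], [6], [7], [8], [9], [10]
  1-simplices (30): (30 of them)
  2-simplices (20): (20 of them)

giving chain groups C_0 ≅ Z^10, C_1 ≅ Z^30, C_2 ≅ Z^20.

∂_1: C_1 → C_0 sends each edge [p,q] (with p < q) to q − p.
The resulting 10×30 matrix has rank 9, and its Smith normal form has invariant factors (1,1,1,1,1,1,1,1,1).

Boundary ∂_2: C_2 → C_1 acts by ∂[p,q,r] = [q,r] − [p,r] + [p,q]. For instance
  ∂[5,8,9] = [8,9] − [5,9] + [5,8],
  ∂[4,5,9] = [5,9] − [4,9] + [4,5].
This gives a 30×20 integer matrix of rank 20; reducing to Smith normal form yields diagonal entries (1,1,1,1,1,1,1,1,1,1,1,1,1,1,1,1,1,1,1,2).

Reading off H_k = ker ∂_k / im ∂_{k+1}:

  H_0: rank C_0 − rank ∂_1 = 10 − 9 = 1, and the invariant factors of ∂_1 are all 1, so H_0 ≅ Z.
  H_1: rank ker ∂_1 − rank ∂_2 = (30 − 9) − 20 = 1, and ∂_2 has invariant factor 2 > 1, so H_1 ≅ Z ⊕ Z/2.
  H_2: rank ker ∂_2 − rank ∂_3 = (20 − 20) − 0 = 0, and there is no ∂_3, so H_2 ≅ 0.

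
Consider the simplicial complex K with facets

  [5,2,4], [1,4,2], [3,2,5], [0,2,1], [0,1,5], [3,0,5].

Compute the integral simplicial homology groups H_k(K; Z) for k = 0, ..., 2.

H_0 ≅ Z,  H_1 ≅ Z,  H_2 = 0.

Fix the vertex order 0 < 1 < 2 < 3 < 4 < 5 and write every simplex with vertices in increasing order. Then dim K = 2 and the simplices of K are:

  0-simplices (6): [0], [1], [2], [3], [4], [5]
  1-simplices (12): [0,1], [0,2], [0,3], [0,5], [1,2], [1,4], [1,5], [2,3], [2,4], [2,5], [3,5], [4,5]
  2-simplices (6): [0,1,2], [0,1,5], [0,3,5], [1,2,4], [2,3,5], [2,4,5]

so the chain groups are C_0 ≅ Z^6, C_1 ≅ Z^12, C_2 ≅ Z^6.

Boundary ∂_1: C_1 → C_0 sends each edge [p,q] (with p < q) to q − p.
The resulting 6×12 matrix has rank 5, and its Smith normal form has invariant factors (1,1,1,1,1).

The boundary map ∂_2: C_2 → C_1 acts by ∂[p,q,r] = [q,r] − [p,r] + [p,q]. For instance
  ∂[0,1,5] = [1,5] − [0,5] + [0,1],
  ∂[1,2,4] = [2,4] − [1,4] + [1,2].
This gives a 12×6 integer matrix of rank 6; reducing to Smith normal form yields diagonal entries (1,1,1,1,1,1).

Reading off H_k = ker ∂_k / im ∂_{k+1}:

  H_0: rank C_0 − rank ∂_1 = 6 − 5 = 1, and the invariant factors of ∂_1 are all 1, so H_0 ≅ Z.
  H_1: rank ker ∂_1 − rank ∂_2 = (12 − 5) − 6 = 1, and the invariant factors of ∂_2 are all 1, so H_1 ≅ Z.
  H_2: rank ker ∂_2 − rank ∂_3 = (6 − 6) − 0 = 0, and there is no ∂_3, so H_2 ≅ 0.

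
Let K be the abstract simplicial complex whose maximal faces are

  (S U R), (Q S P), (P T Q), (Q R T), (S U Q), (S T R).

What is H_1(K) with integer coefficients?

H_1 ≅ Z.

Fix the vertex order P < Q < R < S < T < U and write every simplex with vertices in increasing order. Then dim K = 2 and the simplices of K are:

  0-simplices (6): P, Q, R, S, T, U
  1-simplices (12): PQ, PS, PT, QR, QS, QT, QU, RS, RT, RU, ST, SU
  2-simplices (6): PQS, PQT, QRT, QSU, RST, RSU

so the chain groups are C_0 ≅ Z^6, C_1 ≅ Z^12, C_2 ≅ Z^6.

Boundary ∂_1: C_1 → C_0 sends each edge [p,q] (with p < q) to q − p.
The resulting 6×12 matrix has rank 5, and its Smith normal form has invariant factors (1,1,1,1,1).

The boundary map ∂_2: C_2 → C_1 acts by ∂[p,q,r] = [q,r] − [p,r] + [p,q]. For instance
  ∂QRT = RT − QT + QR,
  ∂PQS = QS − PS + PQ.
The 12×6 boundary matrix has rank 6 and Smith normal form diag(1,1,1,1,1,1).

From H_k ≅ ker(∂_k) / im(∂_{k+1}) we obtain:

  H_1: rank ker ∂_1 − rank ∂_2 = (12 − 5) − 6 = 1, and the invariant factors of ∂_2 are all 1, so H_1 = Z.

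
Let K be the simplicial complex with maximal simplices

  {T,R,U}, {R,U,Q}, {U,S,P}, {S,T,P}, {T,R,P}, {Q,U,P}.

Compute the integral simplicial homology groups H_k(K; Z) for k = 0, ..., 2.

H_0 ≅ Z,  H_1 ≅ Z,  H_2 = 0.

Order the vertices as P < Q < R < S < T < U. Listing each simplex with vertices in this order, K has dimension 2 with simplices:

  0-simplices (6): P, Q, R, S, T, U
  1-simplices (12): PQ, PR, PS, PT, PU, QR, QU, RT, RU, ST, SU, TU
  2-simplices (6): PQU, PRT, PST, PSU, QRU, RTU

so the chain groups are C_0 ≅ Z^6, C_1 ≅ Z^12, C_2 ≅ Z^6.

The boundary map ∂_1: C_1 → C_0 maps an edge to its endpoints' difference, ∂[p,q] = q − p.
As a 6×12 matrix over Z this has rank 5, with invariant factors (1,1,1,1,1).

∂_2: C_2 → C_1 maps a triangle to the signed sum of its edges. For instance
  ∂PRT = RT − PT + PR,
  ∂PST = ST − PT + PS.
The 12×6 boundary matrix has rank 6 and Smith normal form diag(1,1,1,1,1,1).

Reading off H_k = ker ∂_k / im ∂_{k+1}:

  H_0: rank C_0 − rank ∂_1 = 6 − 5 = 1, and the invariant factors of ∂_1 are all 1, so H_0 = Z.
  H_1: rank ker ∂_1 − rank ∂_2 = (12 − 5) − 6 = 1, and the invariant factors of ∂_2 are all 1, so H_1 = Z.
  H_2: rank ker ∂_2 − rank ∂_3 = (6 − 6) − 0 = 0, and there is no ∂_3, so H_2 = 0.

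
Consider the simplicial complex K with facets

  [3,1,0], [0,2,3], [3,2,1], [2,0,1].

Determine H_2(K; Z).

Fix the vertex order 0 < 1 < 2 < 3 and write every simplex with vertices in increasing order. Then dim K = 2 and the simplices of K are:

  0-simplices (4): [0], [1], [2], [3]
  1-simplices (6): [0,1], [0,2], [0,3], [1,2], [1,3], [2,3]
  2-simplices (4): [0,1,2], [0,1,3], [0,2,3], [1,2,3]

giving chain groups C_0 ≅ Z^4, C_1 ≅ Z^6, C_2 ≅ Z^4.

∂_1: C_1 → C_0 maps an edge to its endpoints' difference, ∂[p,q] = q − p.
This gives a 4×6 integer matrix of rank 3; reducing to Smith normal form yields diagonal entries (1,1,1).

The boundary map ∂_2: C_2 → C_1 acts by ∂[p,q,r] = [q,r] − [p,r] + [p,q]. For instance
  ∂[0,1,2] = [1,2] − [0,2] + [0,1],
  ∂[1,2,3] = [2,3] − [1,3] + [1,2].
The resulting 6×4 matrix has rank 3, and its Smith normal form has invariant factors (1,1,1).

From H_k ≅ ker(∂_k) / im(∂_{k+1}) we obtain:

  H_2: rank ker ∂_2 − rank ∂_3 = (4 − 3) − 0 = 1, and there is no ∂_3, so H_2 ≅ Z.

H_2 ≅ Z.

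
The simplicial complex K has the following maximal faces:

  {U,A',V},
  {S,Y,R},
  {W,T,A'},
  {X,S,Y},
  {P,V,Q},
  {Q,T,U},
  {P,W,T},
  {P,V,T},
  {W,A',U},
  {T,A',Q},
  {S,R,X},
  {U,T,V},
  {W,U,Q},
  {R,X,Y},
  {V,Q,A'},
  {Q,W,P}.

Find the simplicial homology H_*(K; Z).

Take the total order P < Q < R < S < T < U < V < W < X < Y < A' on the vertex set. Then K (dimension 2) consists of the simplices:

  0-simplices (11): [P], [Q], [R], [S], [T], [U], [V], [W], [X], [Y], [A']
  1-simplices (24): (24 of them)
  2-simplices (16): [P,Q,V], [P,Q,W], [P,T,V], [P,T,W], [Q,T,U], [Q,T,A'], [Q,U,W], [Q,V,A'], [R,S,X], [R,S,Y], [R,X,Y], [S,X,Y], [T,U,V], [T,W,A'], [U,V,A'], [U,W,A']

giving chain groups C_0 ≅ Z^11, C_1 ≅ Z^24, C_2 ≅ Z^16.

∂_1: C_1 → C_0 sends each edge [p,q] (with p < q) to q − p. For instance
  ∂[R,X] = [X] − [R].
The 11×24 boundary matrix has rank 9 and Smith normal form diag(1,1,1,1,1,1,1,1,1).

Boundary ∂_2: C_2 → C_1 acts by ∂[p,q,r] = [q,r] − [p,r] + [p,q]. For instance
  ∂[R,X,Y] = [X,Y] − [R,Y] + [R,X],
  ∂[T,W,A'] = [W,A'] − [T,A'] + [T,W].
This gives a 24×16 integer matrix of rank 15; reducing to Smith normal form yields diagonal entries (1,1,1,1,1,1,1,1,1,1,1,1,1,1,2).

From H_k ≅ ker(∂_k) / im(∂_{k+1}) we obtain:

  H_0: rank C_0 − rank ∂_1 = 11 − 9 = 2, and the invariant factors of ∂_1 are all 1, so H_0 = Z^2.
  H_1: rank ker ∂_1 − rank ∂_2 = (24 − 9) − 15 = 0, and ∂_2 has invariant factor 2 > 1, so H_1 = Z/2.
  H_2: rank ker ∂_2 − rank ∂_3 = (16 − 15) − 0 = 1, and there is no ∂_3, so H_2 = Z.

As a check, the Euler characteristic is 11 − 24 + 16 = 3, which agrees with 2 − 0 + 1 = 3.

H_0 ≅ Z^2,  H_1 ≅ Z/2,  H_2 ≅ Z.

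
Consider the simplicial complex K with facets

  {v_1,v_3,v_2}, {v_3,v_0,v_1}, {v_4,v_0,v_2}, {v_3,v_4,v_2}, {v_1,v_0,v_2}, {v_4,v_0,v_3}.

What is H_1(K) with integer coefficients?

Take the total order v_0 < v_1 < v_2 < v_3 < v_4 on the vertex set. Then K (dimension 2) consists of the simplices:

  0-simplices (5): [v_0], [v_1], [v_2], [v_3], [v_4]
  1-simplices (9): [v_0,v_1], [v_0,v_2], [v_0,v_3], [v_0,v_4], [v_1,v_2], [v_1,v_3], [v_2,v_3], [v_2,v_4], [v_3,v_4]
  2-simplices (6): [v_0,v_1,v_2], [v_0,v_1,v_3], [v_0,v_2,v_4], [v_0,v_3,v_4], [v_1,v_2,v_3], [v_2,v_3,v_4]

giving chain groups C_0 ≅ Z^5, C_1 ≅ Z^9, C_2 ≅ Z^6.

Boundary ∂_1: C_1 → C_0 sends each edge [p,q] (with p < q) to q − p. For instance
  ∂[v_0,v_3] = [v_3] − [v_0].
This gives a 5×9 integer matrix of rank 4; reducing to Smith normal form yields diagonal entries (1,1,1,1).

The boundary map ∂_2: C_2 → C_1 acts by ∂[p,q,r] = [q,r] − [p,r] + [p,q]. For instance
  ∂[v_0,v_3,v_4] = [v_3,v_4] − [v_0,v_4] + [v_0,v_3],
  ∂[v_0,v_2,v_4] = [v_2,v_4] − [v_0,v_4] + [v_0,v_2].
The resulting 9×6 matrix has rank 5, and its Smith normal form has invariant factors (1,1,1,1,1).

From H_k ≅ ker(∂_k) / im(∂_{k+1}) we obtain:

  H_1: rank ker ∂_1 − rank ∂_2 = (9 − 4) − 5 = 0, and the invariant factors of ∂_2 are all 1, so H_1 = 0.

H_1 ≅ 0.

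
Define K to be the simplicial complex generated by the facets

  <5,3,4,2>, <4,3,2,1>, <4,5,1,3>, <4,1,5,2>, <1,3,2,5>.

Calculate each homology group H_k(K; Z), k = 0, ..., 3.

Fix the vertex order 1 < 2 < 3 < 4 < 5 and write every simplex with vertices in increasing order. Then dim K = 3 and the simplices of K are:

  0-simplices (5): [1], [2], [3], [4], [5]
  1-simplices (10): [1,2], [1,3], [1,4], [1,5], [2,3], [2,4], [2,5], [3,4], [3,5], [4,5]
  2-simplices (10): [1,2,3], [1,2,4], [1,2,5], [1,3,4], [1,3,5], [1,4,5], [2,3,4], [2,3,5], [2,4,5], [3,4,5]
  3-simplices (5): [1,2,3,4], [1,2,3,5], [1,2,4,5], [1,3,4,5], [2,3,4,5]

Hence C_0 ≅ Z^5, C_1 ≅ Z^10, C_2 ≅ Z^10, C_3 ≅ Z^5.

∂_1: C_1 → C_0 is given by ∂[p,q] = [q] − [p]. For instance
  ∂[1,5] = [5] − [1].
This gives a 5×10 integer matrix of rank 4; reducing to Smith normal form yields diagonal entries (1,1,1,1).

Boundary ∂_2: C_2 → C_1 sends each 2-simplex [p,q,r] to [q,r] − [p,r] + [p,q]. For instance
  ∂[1,3,4] = [3,4] − [1,4] + [1,3],
  ∂[1,2,3] = [2,3] − [1,3] + [1,2].
The 10×10 boundary matrix has rank 6 and Smith normal form diag(1,1,1,1,1,1).

Boundary ∂_3: C_3 → C_2 sends each 3-simplex σ to the alternating sum Σ_i (−1)^i (σ with its i-th vertex removed). For instance
  ∂[1,3,4,5] = [3,4,5] − [1,4,5] + [1,3,5] − [1,3,4],
  ∂[1,2,3,4] = [2,3,4] − [1,3,4] + [1,2,4] − [1,2,3].
The resulting 10×5 matrix has rank 4, and its Smith normal form has invariant factors (1,1,1,1).

Reading off H_k = ker ∂_k / im ∂_{k+1}:

  H_0: rank C_0 − rank ∂_1 = 5 − 4 = 1, and the invariant factors of ∂_1 are all 1, so H_0 ≅ Z.
  H_1: rank ker ∂_1 − rank ∂_2 = (10 − 4) − 6 = 0, and the invariant factors of ∂_2 are all 1, so H_1 ≅ 0.
  H_2: rank ker ∂_2 − rank ∂_3 = (10 − 6) − 4 = 0, and the invariant factors of ∂_3 are all 1, so H_2 ≅ 0.
  H_3: rank ker ∂_3 − rank ∂_4 = (5 − 4) − 0 = 1, and there is no ∂_4, so H_3 ≅ Z.

As a check, the Euler characteristic is 5 − 10 + 10 − 5 = 0, which agrees with 1 − 0 + 0 − 1 = 0.

H_0 ≅ Z,  H_1 = 0,  H_2 = 0,  H_3 ≅ Z.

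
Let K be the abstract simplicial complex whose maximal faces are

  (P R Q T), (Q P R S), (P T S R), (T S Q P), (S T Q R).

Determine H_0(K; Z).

H_0 ≅ Z.

We work with the vertex ordering P < Q < R < S < T. The simplices of K, each written with vertices in increasing order, are:

  0-simplices (5): P, Q, R, S, T
  1-simplices (10): PQ, PR, PS, PT, QR, QS, QT, RS, RT, ST
  2-simplices (10): PQR, PQS, PQT, PRS, PRT, PST, QRS, QRT, QST, RST
  3-simplices (5): PQRS, PQRT, PQST, PRST, QRST

so the chain groups are C_0 ≅ Z^5, C_1 ≅ Z^10, C_2 ≅ Z^10, C_3 ≅ Z^5.

The boundary map ∂_1: C_1 → C_0 sends each edge [p,q] (with p < q) to q − p.
The resulting 5×10 matrix has rank 4, and its Smith normal form has invariant factors (1,1,1,1).

Boundary ∂_2: C_2 → C_1 maps a triangle to the signed sum of its edges. For instance
  ∂QRS = RS − QS + QR,
  ∂QRT = RT − QT + QR.
The 10×10 boundary matrix has rank 6 and Smith normal form diag(1,1,1,1,1,1).

∂_3: C_3 → C_2 sends each 3-simplex σ to the alternating sum Σ_i (−1)^i (σ with its i-th vertex removed). For instance
  ∂QRST = RST − QST + QRT − QRS,
  ∂PQRT = QRT − PRT + PQT − PQR.
As a 10×5 matrix over Z this has rank 4, with invariant factors (1,1,1,1).

Computing H_k = (kernel of ∂_k) / (image of ∂_{k+1}):

  H_0: rank C_0 − rank ∂_1 = 5 − 4 = 1, and the invariant factors of ∂_1 are all 1, so H_0 = Z.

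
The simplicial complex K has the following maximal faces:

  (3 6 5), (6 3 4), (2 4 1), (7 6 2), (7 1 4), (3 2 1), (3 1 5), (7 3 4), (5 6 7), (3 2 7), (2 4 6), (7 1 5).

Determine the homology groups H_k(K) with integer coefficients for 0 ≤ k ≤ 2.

H_0 ≅ Z,  H_1 ≅ Z/2,  H_2 = 0.

Fix the vertex order 1 < 2 < 3 < 4 < 5 < 6 < 7 and write every simplex with vertices in increasing order. Then dim K = 2 and the simplices of K are:

  0-simplices (7): [1], [2], [3], [4], [5], [6], [7]
  1-simplices (18): [1,2], [1,3], [1,4], [1,5], [1,7], [2,3], [2,4], [2,6], [2,7], [3,4], [3,5], [3,6], [3,7], [4,6], [4,7], [5,6], [5,7], [6,7]
  2-simplices (12): [1,2,3], [1,2,4], [1,3,5], [1,4,7], [1,5,7], [2,3,7], [2,4,6], [2,6,7], [3,4,6], [3,4,7], [3,5,6], [5,6,7]

so the chain groups are C_0 ≅ Z^7, C_1 ≅ Z^18, C_2 ≅ Z^12.

The boundary map ∂_1: C_1 → C_0 maps an edge to its endpoints' difference, ∂[p,q] = q − p.
This gives a 7×18 integer matrix of rank 6; reducing to Smith normal form yields diagonal entries (1,1,1,1,1,1).

Boundary ∂_2: C_2 → C_1 maps a triangle to the signed sum of its edges. For instance
  ∂[1,2,3] = [2,3] − [1,3] + [1,2],
  ∂[2,3,7] = [3,7] − [2,7] + [2,3].
This gives a 18×12 integer matrix of rank 12; reducing to Smith normal form yields diagonal entries (1,1,1,1,1,1,1,1,1,1,1,2).

Reading off H_k = ker ∂_k / im ∂_{k+1}:

  H_0: rank C_0 − rank ∂_1 = 7 − 6 = 1, and the invariant factors of ∂_1 are all 1, so H_0 ≅ Z.
  H_1: rank ker ∂_1 − rank ∂_2 = (18 − 6) − 12 = 0, and ∂_2 has invariant factor 2 > 1, so H_1 ≅ Z/2.
  H_2: rank ker ∂_2 − rank ∂_3 = (12 − 12) − 0 = 0, and there is no ∂_3, so H_2 ≅ 0.

(K is a triangulation of the real projective plane RP^2.)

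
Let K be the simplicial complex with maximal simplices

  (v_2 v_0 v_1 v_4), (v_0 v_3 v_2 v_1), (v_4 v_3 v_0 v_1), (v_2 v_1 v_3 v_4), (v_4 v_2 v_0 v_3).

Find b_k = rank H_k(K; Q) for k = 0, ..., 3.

We work with the vertex ordering v_0 < v_1 < v_2 < v_3 < v_4. The simplices of K, each written with vertices in increasing order, are:

  0-simplices (5): [v_0], [v_1], [v_2], [v_3], [v_4]
  1-simplices (10): [v_0,v_1], [v_0,v_2], [v_0,v_3], [v_0,v_4], [v_1,v_2], [v_1,v_3], [v_1,v_4], [v_2,v_3], [v_2,v_4], [v_3,v_4]
  2-simplices (10): [v_0,v_1,v_2], [v_0,v_1,v_3], [v_0,v_1,v_4], [v_0,v_2,v_3], [v_0,v_2,v_4], [v_0,v_3,v_4], [v_1,v_2,v_3], [v_1,v_2,v_4], [v_1,v_3,v_4], [v_2,v_3,v_4]
  3-simplices (5): [v_0,v_1,v_2,v_3], [v_0,v_1,v_2,v_4], [v_0,v_1,v_3,v_4], [v_0,v_2,v_3,v_4], [v_1,v_2,v_3,v_4]

Hence C_0 ≅ Z^5, C_1 ≅ Z^10, C_2 ≅ Z^10, C_3 ≅ Z^5.

Boundary ∂_1: C_1 → C_0 sends each edge [p,q] (with p < q) to q − p. For instance
  ∂[v_3,v_4] = [v_4] − [v_3].
The resulting 5×10 matrix has rank 4, and its Smith normal form has invariant factors (1,1,1,1).

The boundary map ∂_2: C_2 → C_1 sends each 2-simplex [p,q,r] to [q,r] − [p,r] + [p,q]. For instance
  ∂[v_0,v_1,v_3] = [v_1,v_3] − [v_0,v_3] + [v_0,v_1],
  ∂[v_1,v_2,v_4] = [v_2,v_4] − [v_1,v_4] + [v_1,v_2].
As a 10×10 matrix over Z this has rank 6, with invariant factors (1,1,1,1,1,1).

Boundary ∂_3: C_3 → C_2 sends each 3-simplex σ to the alternating sum Σ_i (−1)^i (σ with its i-th vertex removed). For instance
  ∂[v_1,v_2,v_3,v_4] = [v_2,v_3,v_4] − [v_1,v_3,v_4] + [v_1,v_2,v_4] − [v_1,v_2,v_3],
  ∂[v_0,v_1,v_2,v_3] = [v_1,v_2,v_3] − [v_0,v_2,v_3] + [v_0,v_1,v_3] − [v_0,v_1,v_2].
As a 10×5 matrix over Z this has rank 4, with invariant factors (1,1,1,1).

Reading off H_k = ker ∂_k / im ∂_{k+1}:

  H_0: rank C_0 − rank ∂_1 = 5 − 4 = 1, and the invariant factors of ∂_1 are all 1, so H_0 = Z.
  H_1: rank ker ∂_1 − rank ∂_2 = (10 − 4) − 6 = 0, and the invariant factors of ∂_2 are all 1, so H_1 = 0.
  H_2: rank ker ∂_2 − rank ∂_3 = (10 − 6) − 4 = 0, and the invariant factors of ∂_3 are all 1, so H_2 = 0.
  H_3: rank ker ∂_3 − rank ∂_4 = (5 − 4) − 0 = 1, and there is no ∂_4, so H_3 = Z.

(K is a triangulation of the 3-sphere S^3.)

Hence the Betti numbers are b_0 = 1, b_1 = 0, b_2 = 0, b_3 = 1.

b_0 = 1, b_1 = 0, b_2 = 0, b_3 = 1.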